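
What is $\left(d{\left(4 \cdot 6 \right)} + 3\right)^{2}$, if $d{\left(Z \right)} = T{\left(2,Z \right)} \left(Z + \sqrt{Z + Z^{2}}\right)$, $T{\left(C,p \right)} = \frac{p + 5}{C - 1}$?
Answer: $993201 + 405420 \sqrt{6} \approx 1.9863 \cdot 10^{6}$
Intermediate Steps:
$T{\left(C,p \right)} = \frac{5 + p}{-1 + C}$
$d{\left(Z \right)} = \left(5 + Z\right) \left(Z + \sqrt{Z + Z^{2}}\right)$ ($d{\left(Z \right)} = \frac{5 + Z}{-1 + 2} \left(Z + \sqrt{Z + Z^{2}}\right) = \frac{5 + Z}{1} \left(Z + \sqrt{Z + Z^{2}}\right) = 1 \left(5 + Z\right) \left(Z + \sqrt{Z + Z^{2}}\right) = \left(5 + Z\right) \left(Z + \sqrt{Z + Z^{2}}\right)$)
$\left(d{\left(4 \cdot 6 \right)} + 3\right)^{2} = \left(\left(5 + 4 \cdot 6\right) \left(4 \cdot 6 + \sqrt{4 \cdot 6 \left(1 + 4 \cdot 6\right)}\right) + 3\right)^{2} = \left(\left(5 + 24\right) \left(24 + \sqrt{24 \left(1 + 24\right)}\right) + 3\right)^{2} = \left(29 \left(24 + \sqrt{24 \cdot 25}\right) + 3\right)^{2} = \left(29 \left(24 + \sqrt{600}\right) + 3\right)^{2} = \left(29 \left(24 + 10 \sqrt{6}\right) + 3\right)^{2} = \left(\left(696 + 290 \sqrt{6}\right) + 3\right)^{2} = \left(699 + 290 \sqrt{6}\right)^{2}$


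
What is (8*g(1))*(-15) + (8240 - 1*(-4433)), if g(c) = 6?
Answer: 11953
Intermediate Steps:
(8*g(1))*(-15) + (8240 - 1*(-4433)) = (8*6)*(-15) + (8240 - 1*(-4433)) = 48*(-15) + (8240 + 4433) = -720 + 12673 = 11953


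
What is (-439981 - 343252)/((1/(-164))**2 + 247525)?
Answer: -21065834768/6657432401 ≈ -3.1643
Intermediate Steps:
(-439981 - 343252)/((1/(-164))**2 + 247525) = -783233/((-1/164)**2 + 247525) = -783233/(1/26896 + 247525) = -783233/6657432401/26896 = -783233*26896/6657432401 = -21065834768/6657432401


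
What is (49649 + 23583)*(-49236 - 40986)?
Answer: -6607137504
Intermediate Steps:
(49649 + 23583)*(-49236 - 40986) = 73232*(-90222) = -6607137504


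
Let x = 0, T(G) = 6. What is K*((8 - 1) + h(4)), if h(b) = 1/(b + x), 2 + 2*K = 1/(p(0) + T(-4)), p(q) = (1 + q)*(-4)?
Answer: -87/16 ≈ -5.4375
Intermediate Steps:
p(q) = -4 - 4*q
K = -¾ (K = -1 + 1/(2*((-4 - 4*0) + 6)) = -1 + 1/(2*((-4 + 0) + 6)) = -1 + 1/(2*(-4 + 6)) = -1 + (½)/2 = -1 + (½)*(½) = -1 + ¼ = -¾ ≈ -0.75000)
h(b) = 1/b (h(b) = 1/(b + 0) = 1/b)
K*((8 - 1) + h(4)) = -3*((8 - 1) + 1/4)/4 = -3*(7 + ¼)/4 = -¾*29/4 = -87/16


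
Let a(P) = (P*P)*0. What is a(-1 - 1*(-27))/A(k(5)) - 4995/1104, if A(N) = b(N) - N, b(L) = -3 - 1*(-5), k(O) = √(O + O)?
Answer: -1665/368 ≈ -4.5245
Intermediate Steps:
k(O) = √2*√O (k(O) = √(2*O) = √2*√O)
b(L) = 2 (b(L) = -3 + 5 = 2)
A(N) = 2 - N
a(P) = 0 (a(P) = P²*0 = 0)
a(-1 - 1*(-27))/A(k(5)) - 4995/1104 = 0/(2 - √2*√5) - 4995/1104 = 0/(2 - √10) - 4995*1/1104 = 0 - 1665/368 = -1665/368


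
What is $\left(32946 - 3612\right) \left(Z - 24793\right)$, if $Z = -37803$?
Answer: $-1836191064$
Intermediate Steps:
$\left(32946 - 3612\right) \left(Z - 24793\right) = \left(32946 - 3612\right) \left(-37803 - 24793\right) = 29334 \left(-62596\right) = -1836191064$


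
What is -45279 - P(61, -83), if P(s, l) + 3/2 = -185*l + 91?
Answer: -121447/2 ≈ -60724.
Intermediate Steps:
P(s, l) = 179/2 - 185*l (P(s, l) = -3/2 + (-185*l + 91) = -3/2 + (91 - 185*l) = 179/2 - 185*l)
-45279 - P(61, -83) = -45279 - (179/2 - 185*(-83)) = -45279 - (179/2 + 15355) = -45279 - 1*30889/2 = -45279 - 30889/2 = -121447/2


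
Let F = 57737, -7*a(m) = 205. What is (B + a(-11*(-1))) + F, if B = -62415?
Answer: -32951/7 ≈ -4707.3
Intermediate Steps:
a(m) = -205/7 (a(m) = -⅐*205 = -205/7)
(B + a(-11*(-1))) + F = (-62415 - 205/7) + 57737 = -437110/7 + 57737 = -32951/7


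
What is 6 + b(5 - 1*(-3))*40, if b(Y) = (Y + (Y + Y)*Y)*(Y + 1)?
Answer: 48966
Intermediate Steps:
b(Y) = (1 + Y)*(Y + 2*Y**2) (b(Y) = (Y + (2*Y)*Y)*(1 + Y) = (Y + 2*Y**2)*(1 + Y) = (1 + Y)*(Y + 2*Y**2))
6 + b(5 - 1*(-3))*40 = 6 + ((5 - 1*(-3))*(1 + 2*(5 - 1*(-3))**2 + 3*(5 - 1*(-3))))*40 = 6 + ((5 + 3)*(1 + 2*(5 + 3)**2 + 3*(5 + 3)))*40 = 6 + (8*(1 + 2*8**2 + 3*8))*40 = 6 + (8*(1 + 2*64 + 24))*40 = 6 + (8*(1 + 128 + 24))*40 = 6 + (8*153)*40 = 6 + 1224*40 = 6 + 48960 = 48966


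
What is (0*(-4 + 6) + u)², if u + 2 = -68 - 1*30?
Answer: 10000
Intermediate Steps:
u = -100 (u = -2 + (-68 - 1*30) = -2 + (-68 - 30) = -2 - 98 = -100)
(0*(-4 + 6) + u)² = (0*(-4 + 6) - 100)² = (0*2 - 100)² = (0 - 100)² = (-100)² = 10000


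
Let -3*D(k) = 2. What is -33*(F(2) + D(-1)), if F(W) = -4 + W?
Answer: 88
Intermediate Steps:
D(k) = -⅔ (D(k) = -⅓*2 = -⅔)
-33*(F(2) + D(-1)) = -33*((-4 + 2) - ⅔) = -33*(-2 - ⅔) = -33*(-8/3) = 88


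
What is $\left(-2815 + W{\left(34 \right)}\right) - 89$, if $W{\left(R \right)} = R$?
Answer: $-2870$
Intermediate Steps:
$\left(-2815 + W{\left(34 \right)}\right) - 89 = \left(-2815 + 34\right) - 89 = -2781 - 89 = -2870$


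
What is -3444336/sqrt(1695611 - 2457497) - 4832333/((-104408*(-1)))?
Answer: -4832333/104408 + 191352*I*sqrt(9406)/4703 ≈ -46.283 + 3946.0*I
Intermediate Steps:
-3444336/sqrt(1695611 - 2457497) - 4832333/((-104408*(-1))) = -3444336*(-I*sqrt(9406)/84654) - 4832333/104408 = -3444336*(-I*sqrt(9406)/84654) - 4832333*1/104408 = -(-191352)*I*sqrt(9406)/4703 - 4832333/104408 = 191352*I*sqrt(9406)/4703 - 4832333/104408 = -4832333/104408 + 191352*I*sqrt(9406)/4703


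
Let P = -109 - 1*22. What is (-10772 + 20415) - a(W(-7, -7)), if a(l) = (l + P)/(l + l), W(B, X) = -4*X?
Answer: 540111/56 ≈ 9644.8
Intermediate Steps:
P = -131 (P = -109 - 22 = -131)
a(l) = (-131 + l)/(2*l) (a(l) = (l - 131)/(l + l) = (-131 + l)/((2*l)) = (-131 + l)*(1/(2*l)) = (-131 + l)/(2*l))
(-10772 + 20415) - a(W(-7, -7)) = (-10772 + 20415) - (-131 - 4*(-7))/(2*((-4*(-7)))) = 9643 - (-131 + 28)/(2*28) = 9643 - (-103)/(2*28) = 9643 - 1*(-103/56) = 9643 + 103/56 = 540111/56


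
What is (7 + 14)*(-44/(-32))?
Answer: 231/8 ≈ 28.875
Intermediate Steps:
(7 + 14)*(-44/(-32)) = 21*(-44*(-1/32)) = 21*(11/8) = 231/8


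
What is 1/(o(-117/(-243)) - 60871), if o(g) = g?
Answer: -27/1643504 ≈ -1.6428e-5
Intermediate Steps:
1/(o(-117/(-243)) - 60871) = 1/(-117/(-243) - 60871) = 1/(-117*(-1/243) - 60871) = 1/(13/27 - 60871) = 1/(-1643504/27) = -27/1643504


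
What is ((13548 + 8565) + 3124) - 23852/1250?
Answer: 15761199/625 ≈ 25218.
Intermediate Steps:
((13548 + 8565) + 3124) - 23852/1250 = (22113 + 3124) - 23852*1/1250 = 25237 - 11926/625 = 15761199/625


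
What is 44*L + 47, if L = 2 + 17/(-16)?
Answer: 353/4 ≈ 88.250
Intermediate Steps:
L = 15/16 (L = 2 + 17*(-1/16) = 2 - 17/16 = 15/16 ≈ 0.93750)
44*L + 47 = 44*(15/16) + 47 = 165/4 + 47 = 353/4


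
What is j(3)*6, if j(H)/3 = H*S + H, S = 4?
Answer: 270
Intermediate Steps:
j(H) = 15*H (j(H) = 3*(H*4 + H) = 3*(4*H + H) = 3*(5*H) = 15*H)
j(3)*6 = (15*3)*6 = 45*6 = 270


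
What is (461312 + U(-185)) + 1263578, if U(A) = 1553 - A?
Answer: 1726628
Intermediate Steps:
(461312 + U(-185)) + 1263578 = (461312 + (1553 - 1*(-185))) + 1263578 = (461312 + (1553 + 185)) + 1263578 = (461312 + 1738) + 1263578 = 463050 + 1263578 = 1726628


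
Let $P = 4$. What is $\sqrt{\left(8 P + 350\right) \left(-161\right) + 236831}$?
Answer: $33 \sqrt{161} \approx 418.72$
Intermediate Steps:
$\sqrt{\left(8 P + 350\right) \left(-161\right) + 236831} = \sqrt{\left(8 \cdot 4 + 350\right) \left(-161\right) + 236831} = \sqrt{\left(32 + 350\right) \left(-161\right) + 236831} = \sqrt{382 \left(-161\right) + 236831} = \sqrt{-61502 + 236831} = \sqrt{175329} = 33 \sqrt{161}$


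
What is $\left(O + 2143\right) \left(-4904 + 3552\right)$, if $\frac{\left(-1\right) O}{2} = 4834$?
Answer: $10173800$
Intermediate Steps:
$O = -9668$ ($O = \left(-2\right) 4834 = -9668$)
$\left(O + 2143\right) \left(-4904 + 3552\right) = \left(-9668 + 2143\right) \left(-4904 + 3552\right) = \left(-7525\right) \left(-1352\right) = 10173800$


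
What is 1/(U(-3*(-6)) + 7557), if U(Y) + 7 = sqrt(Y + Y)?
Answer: 1/7556 ≈ 0.00013235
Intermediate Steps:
U(Y) = -7 + sqrt(2)*sqrt(Y) (U(Y) = -7 + sqrt(Y + Y) = -7 + sqrt(2*Y) = -7 + sqrt(2)*sqrt(Y))
1/(U(-3*(-6)) + 7557) = 1/((-7 + sqrt(2)*sqrt(-3*(-6))) + 7557) = 1/((-7 + sqrt(2)*sqrt(18)) + 7557) = 1/((-7 + sqrt(2)*(3*sqrt(2))) + 7557) = 1/((-7 + 6) + 7557) = 1/(-1 + 7557) = 1/7556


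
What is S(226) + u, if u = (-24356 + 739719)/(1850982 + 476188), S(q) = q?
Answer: 526655783/2327170 ≈ 226.31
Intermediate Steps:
u = 715363/2327170 ≈ 0.30740
S(226) + u = 226 + 715363/2327170 = 526655783/2327170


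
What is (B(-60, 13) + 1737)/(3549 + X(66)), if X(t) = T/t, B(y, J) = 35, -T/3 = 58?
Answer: 9746/19505 ≈ 0.49967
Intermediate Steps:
T = -174 (T = -3*58 = -174)
X(t) = -174/t
(B(-60, 13) + 1737)/(3549 + X(66)) = (35 + 1737)/(3549 - 174/66) = 1772/(3549 - 174*1/66) = 1772/(3549 - 29/11) = 1772/(39010/11) = 1772*(11/39010) = 9746/19505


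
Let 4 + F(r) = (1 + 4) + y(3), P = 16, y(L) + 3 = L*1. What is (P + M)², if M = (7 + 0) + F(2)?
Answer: 576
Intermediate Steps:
y(L) = -3 + L (y(L) = -3 + L*1 = -3 + L)
F(r) = 1 (F(r) = -4 + ((1 + 4) + (-3 + 3)) = -4 + (5 + 0) = -4 + 5 = 1)
M = 8 (M = (7 + 0) + 1 = 7 + 1 = 8)
(P + M)² = (16 + 8)² = 24² = 576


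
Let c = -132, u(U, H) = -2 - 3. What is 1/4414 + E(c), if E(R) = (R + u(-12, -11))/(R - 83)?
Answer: 604933/949010 ≈ 0.63744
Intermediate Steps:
u(U, H) = -5
E(R) = (-5 + R)/(-83 + R) (E(R) = (R - 5)/(R - 83) = (-5 + R)/(-83 + R))
1/4414 + E(c) = 1/4414 + (-5 - 132)/(-83 - 132) = 1/4414 - 137/(-215) = 1/4414 - 1/215*(-137) = 1/4414 + 137/215 = 604933/949010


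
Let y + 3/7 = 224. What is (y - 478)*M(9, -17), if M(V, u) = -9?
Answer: 16029/7 ≈ 2289.9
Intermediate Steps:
y = 1565/7 (y = -3/7 + 224 = 1565/7 ≈ 223.57)
(y - 478)*M(9, -17) = (1565/7 - 478)*(-9) = -1781/7*(-9) = 16029/7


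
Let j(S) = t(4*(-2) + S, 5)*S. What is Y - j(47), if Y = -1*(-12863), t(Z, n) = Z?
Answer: 11030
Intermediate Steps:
j(S) = S*(-8 + S) (j(S) = (4*(-2) + S)*S = (-8 + S)*S = S*(-8 + S))
Y = 12863
Y - j(47) = 12863 - 47*(-8 + 47) = 12863 - 47*39 = 12863 - 1*1833 = 12863 - 1833 = 11030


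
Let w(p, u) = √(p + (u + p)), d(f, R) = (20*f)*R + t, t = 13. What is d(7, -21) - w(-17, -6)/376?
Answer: -2927 - I*√10/188 ≈ -2927.0 - 0.016821*I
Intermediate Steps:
d(f, R) = 13 + 20*R*f (d(f, R) = (20*f)*R + 13 = 20*R*f + 13 = 13 + 20*R*f)
w(p, u) = √(u + 2*p) (w(p, u) = √(p + (p + u)) = √(u + 2*p))
d(7, -21) - w(-17, -6)/376 = (13 + 20*(-21)*7) - √(-6 + 2*(-17))/376 = (13 - 2940) - √(-6 - 34)/376 = -2927 - √(-40)/376 = -2927 - 2*I*√10/376 = -2927 - I*√10/188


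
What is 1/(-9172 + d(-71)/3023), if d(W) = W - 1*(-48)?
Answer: -3023/27726979 ≈ -0.00010903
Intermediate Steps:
d(W) = 48 + W (d(W) = W + 48 = 48 + W)
1/(-9172 + d(-71)/3023) = 1/(-9172 + (48 - 71)/3023) = 1/(-9172 - 23*1/3023) = 1/(-9172 - 23/3023) = 1/(-27726979/3023) = -3023/27726979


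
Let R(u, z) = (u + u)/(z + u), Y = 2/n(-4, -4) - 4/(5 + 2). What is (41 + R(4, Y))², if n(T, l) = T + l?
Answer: 15000129/7921 ≈ 1893.7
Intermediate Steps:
Y = -23/28 (Y = 2/(-4 - 4) - 4/(5 + 2) = 2/(-8) - 4/7 = 2*(-⅛) - 4*⅐ = -¼ - 4/7 = -23/28 ≈ -0.82143)
R(u, z) = 2*u/(u + z) (R(u, z) = (2*u)/(u + z) = 2*u/(u + z))
(41 + R(4, Y))² = (41 + 2*4/(4 - 23/28))² = (41 + 2*4/(89/28))² = (41 + 2*4*(28/89))² = (41 + 224/89)² = (3873/89)² = 15000129/7921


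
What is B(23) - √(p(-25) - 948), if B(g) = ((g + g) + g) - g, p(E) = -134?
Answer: 46 - I*√1082 ≈ 46.0 - 32.894*I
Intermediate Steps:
B(g) = 2*g (B(g) = (2*g + g) - g = 3*g - g = 2*g)
B(23) - √(p(-25) - 948) = 2*23 - √(-134 - 948) = 46 - √(-1082) = 46 - I*√1082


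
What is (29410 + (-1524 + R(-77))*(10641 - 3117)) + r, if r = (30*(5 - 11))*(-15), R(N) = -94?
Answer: -12141722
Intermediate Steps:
r = 2700 (r = (30*(-6))*(-15) = -180*(-15) = 2700)
(29410 + (-1524 + R(-77))*(10641 - 3117)) + r = (29410 + (-1524 - 94)*(10641 - 3117)) + 2700 = (29410 - 1618*7524) + 2700 = (29410 - 12173832) + 2700 = -12144422 + 2700 = -12141722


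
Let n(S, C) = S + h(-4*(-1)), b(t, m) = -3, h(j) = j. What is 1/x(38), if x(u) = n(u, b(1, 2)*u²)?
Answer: 1/42 ≈ 0.023810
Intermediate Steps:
n(S, C) = 4 + S (n(S, C) = S - 4*(-1) = S + 4 = 4 + S)
x(u) = 4 + u
1/x(38) = 1/(4 + 38) = 1/42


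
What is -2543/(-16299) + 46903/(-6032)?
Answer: -749132621/98315568 ≈ -7.6197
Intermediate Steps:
-2543/(-16299) + 46903/(-6032) = -2543*(-1/16299) + 46903*(-1/6032) = 2543/16299 - 46903/6032 = -749132621/98315568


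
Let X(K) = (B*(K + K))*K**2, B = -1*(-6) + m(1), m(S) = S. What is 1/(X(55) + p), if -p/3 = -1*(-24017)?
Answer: 1/2257199 ≈ 4.4303e-7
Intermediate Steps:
p = -72051 (p = -(-3)*(-24017) = -3*24017 = -72051)
B = 7 (B = -1*(-6) + 1 = 6 + 1 = 7)
X(K) = 14*K**3 (X(K) = (7*(K + K))*K**2 = (7*(2*K))*K**2 = (14*K)*K**2 = 14*K**3)
1/(X(55) + p) = 1/(14*55**3 - 72051) = 1/(14*166375 - 72051) = 1/(2329250 - 72051) = 1/2257199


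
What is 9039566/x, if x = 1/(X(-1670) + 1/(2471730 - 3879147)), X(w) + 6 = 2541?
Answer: 32251382503651204/1407417 ≈ 2.2915e+10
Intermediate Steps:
X(w) = 2535 (X(w) = -6 + 2541 = 2535)
x = 1407417/3567802094 (x = 1/(2535 + 1/(2471730 - 3879147)) = 1/(2535 + 1/(-1407417)) = 1/(2535 - 1/1407417) = 1/(3567802094/1407417) = 1407417/3567802094 ≈ 0.00039448)
9039566/x = 9039566/(1407417/3567802094) = 9039566*(3567802094/1407417) = 32251382503651204/1407417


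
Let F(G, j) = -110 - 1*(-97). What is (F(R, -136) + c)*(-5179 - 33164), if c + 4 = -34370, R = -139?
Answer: 1318500741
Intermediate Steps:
F(G, j) = -13 (F(G, j) = -110 + 97 = -13)
c = -34374 (c = -4 - 34370 = -34374)
(F(R, -136) + c)*(-5179 - 33164) = (-13 - 34374)*(-5179 - 33164) = -34387*(-38343) = 1318500741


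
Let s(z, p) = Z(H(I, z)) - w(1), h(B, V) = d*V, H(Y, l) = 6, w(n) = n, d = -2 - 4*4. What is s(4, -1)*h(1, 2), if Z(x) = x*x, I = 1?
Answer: -1260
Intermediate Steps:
d = -18 (d = -2 - 16 = -18)
Z(x) = x**2
h(B, V) = -18*V
s(z, p) = 35 (s(z, p) = 6**2 - 1*1 = 36 - 1 = 35)
s(4, -1)*h(1, 2) = 35*(-18*2) = 35*(-36) = -1260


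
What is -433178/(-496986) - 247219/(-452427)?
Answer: 17713655830/12491660279 ≈ 1.4180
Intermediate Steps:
-433178/(-496986) - 247219/(-452427) = -433178*(-1/496986) - 247219*(-1/452427) = 216589/248493 + 247219/452427 = 17713655830/12491660279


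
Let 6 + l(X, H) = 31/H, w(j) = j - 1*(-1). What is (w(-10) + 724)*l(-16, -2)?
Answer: -30745/2 ≈ -15373.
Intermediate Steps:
w(j) = 1 + j (w(j) = j + 1 = 1 + j)
l(X, H) = -6 + 31/H
(w(-10) + 724)*l(-16, -2) = ((1 - 10) + 724)*(-6 + 31/(-2)) = (-9 + 724)*(-6 + 31*(-½)) = 715*(-6 - 31/2) = 715*(-43/2) = -30745/2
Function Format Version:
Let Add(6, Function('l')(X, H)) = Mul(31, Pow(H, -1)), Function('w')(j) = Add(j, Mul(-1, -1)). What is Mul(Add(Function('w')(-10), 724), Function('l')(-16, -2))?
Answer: Rational(-30745, 2) ≈ -15373.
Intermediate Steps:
Function('w')(j) = Add(1, j) (Function('w')(j) = Add(j, 1) = Add(1, j))
Function('l')(X, H) = Add(-6, Mul(31, Pow(H, -1)))
Mul(Add(Function('w')(-10), 724), Function('l')(-16, -2)) = Mul(Add(Add(1, -10), 724), Add(-6, Mul(31, Pow(-2, -1)))) = Mul(Add(-9, 724), Add(-6, Mul(31, Rational(-1, 2)))) = Mul(715, Add(-6, Rational(-31, 2))) = Mul(715, Rational(-43, 2)) = Rational(-30745, 2)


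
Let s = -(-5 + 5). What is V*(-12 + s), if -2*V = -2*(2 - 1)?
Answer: -12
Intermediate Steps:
s = 0 (s = -1*0 = 0)
V = 1 (V = -(-1)*(2 - 1) = -(-1) = -½*(-2) = 1)
V*(-12 + s) = 1*(-12 + 0) = 1*(-12) = -12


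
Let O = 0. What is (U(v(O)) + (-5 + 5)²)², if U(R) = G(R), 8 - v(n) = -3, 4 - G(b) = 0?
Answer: 16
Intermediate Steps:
G(b) = 4 (G(b) = 4 - 1*0 = 4 + 0 = 4)
v(n) = 11 (v(n) = 8 - 1*(-3) = 8 + 3 = 11)
U(R) = 4
(U(v(O)) + (-5 + 5)²)² = (4 + (-5 + 5)²)² = (4 + 0²)² = (4 + 0)² = 4² = 16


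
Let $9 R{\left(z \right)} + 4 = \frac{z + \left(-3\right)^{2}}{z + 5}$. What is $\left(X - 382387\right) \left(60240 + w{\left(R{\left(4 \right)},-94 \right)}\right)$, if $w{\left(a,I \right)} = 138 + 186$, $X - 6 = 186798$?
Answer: $-11845288812$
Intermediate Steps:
$X = 186804$ ($X = 6 + 186798 = 186804$)
$R{\left(z \right)} = - \frac{4}{9} + \frac{9 + z}{9 \left(5 + z\right)}$ ($R{\left(z \right)} = - \frac{4}{9} + \frac{\left(z + \left(-3\right)^{2}\right) \frac{1}{z + 5}}{9} = - \frac{4}{9} + \frac{\left(z + 9\right) \frac{1}{5 + z}}{9} = - \frac{4}{9} + \frac{\left(9 + z\right) \frac{1}{5 + z}}{9} = - \frac{4}{9} + \frac{\frac{1}{5 + z} \left(9 + z\right)}{9} = - \frac{4}{9} + \frac{9 + z}{9 \left(5 + z\right)}$)
$w{\left(a,I \right)} = 324$
$\left(X - 382387\right) \left(60240 + w{\left(R{\left(4 \right)},-94 \right)}\right) = \left(186804 - 382387\right) \left(60240 + 324\right) = \left(-195583\right) 60564 = -11845288812$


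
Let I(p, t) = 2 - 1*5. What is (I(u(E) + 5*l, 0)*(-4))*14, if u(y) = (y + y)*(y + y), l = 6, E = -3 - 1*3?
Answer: 168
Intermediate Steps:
E = -6 (E = -3 - 3 = -6)
u(y) = 4*y² (u(y) = (2*y)*(2*y) = 4*y²)
I(p, t) = -3 (I(p, t) = 2 - 5 = -3)
(I(u(E) + 5*l, 0)*(-4))*14 = -3*(-4)*14 = 12*14 = 168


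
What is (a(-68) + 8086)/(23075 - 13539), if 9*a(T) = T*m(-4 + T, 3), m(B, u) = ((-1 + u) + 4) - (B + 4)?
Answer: 33871/42912 ≈ 0.78931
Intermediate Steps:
m(B, u) = -1 + u - B (m(B, u) = (3 + u) - (4 + B) = (3 + u) + (-4 - B) = -1 + u - B)
a(T) = T*(6 - T)/9 (a(T) = (T*(-1 + 3 - (-4 + T)))/9 = (T*(-1 + 3 + (4 - T)))/9 = (T*(6 - T))/9 = T*(6 - T)/9)
(a(-68) + 8086)/(23075 - 13539) = ((1/9)*(-68)*(6 - 1*(-68)) + 8086)/(23075 - 13539) = ((1/9)*(-68)*(6 + 68) + 8086)/9536 = ((1/9)*(-68)*74 + 8086)*(1/9536) = (-5032/9 + 8086)*(1/9536) = (67742/9)*(1/9536) = 33871/42912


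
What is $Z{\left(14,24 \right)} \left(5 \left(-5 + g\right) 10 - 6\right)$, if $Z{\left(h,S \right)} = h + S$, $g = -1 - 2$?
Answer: $-15428$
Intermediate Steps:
$g = -3$ ($g = -1 - 2 = -3$)
$Z{\left(h,S \right)} = S + h$
$Z{\left(14,24 \right)} \left(5 \left(-5 + g\right) 10 - 6\right) = \left(24 + 14\right) \left(5 \left(-5 - 3\right) 10 - 6\right) = 38 \left(5 \left(-8\right) 10 - 6\right) = 38 \left(\left(-40\right) 10 - 6\right) = 38 \left(-400 - 6\right) = 38 \left(-406\right) = -15428$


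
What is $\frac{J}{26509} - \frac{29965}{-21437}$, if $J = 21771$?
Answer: $\frac{97003624}{43713341} \approx 2.2191$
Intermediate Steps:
$\frac{J}{26509} - \frac{29965}{-21437} = \frac{21771}{26509} - \frac{29965}{-21437} = 21771 \cdot \frac{1}{26509} - - \frac{2305}{1649} = \frac{21771}{26509} + \frac{2305}{1649} = \frac{97003624}{43713341}$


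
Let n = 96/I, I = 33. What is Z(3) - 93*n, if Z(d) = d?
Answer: -2943/11 ≈ -267.55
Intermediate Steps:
n = 32/11 (n = 96/33 = 96*(1/33) = 32/11 ≈ 2.9091)
Z(3) - 93*n = 3 - 93*32/11 = 3 - 2976/11 = -2943/11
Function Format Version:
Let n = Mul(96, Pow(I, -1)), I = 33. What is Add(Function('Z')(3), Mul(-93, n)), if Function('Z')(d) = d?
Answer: Rational(-2943, 11) ≈ -267.55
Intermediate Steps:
n = Rational(32, 11) (n = Mul(96, Pow(33, -1)) = Mul(96, Rational(1, 33)) = Rational(32, 11) ≈ 2.9091)
Add(Function('Z')(3), Mul(-93, n)) = Add(3, Mul(-93, Rational(32, 11))) = Add(3, Rational(-2976, 11)) = Rational(-2943, 11)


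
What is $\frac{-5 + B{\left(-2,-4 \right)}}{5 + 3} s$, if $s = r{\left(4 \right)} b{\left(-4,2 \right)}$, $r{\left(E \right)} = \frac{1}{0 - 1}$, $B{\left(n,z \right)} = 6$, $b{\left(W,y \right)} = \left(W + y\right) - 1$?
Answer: $\frac{3}{8} \approx 0.375$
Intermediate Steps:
$b{\left(W,y \right)} = -1 + W + y$
$r{\left(E \right)} = -1$ ($r{\left(E \right)} = \frac{1}{-1} = -1$)
$s = 3$ ($s = - (-1 - 4 + 2) = \left(-1\right) \left(-3\right) = 3$)
$\frac{-5 + B{\left(-2,-4 \right)}}{5 + 3} s = \frac{-5 + 6}{5 + 3} \cdot 3 = 1 \cdot \frac{1}{8} \cdot 3 = \frac{1}{8} \cdot 3 = \frac{3}{8}$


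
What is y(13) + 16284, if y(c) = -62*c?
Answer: 15478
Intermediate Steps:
y(13) + 16284 = -62*13 + 16284 = -806 + 16284 = 15478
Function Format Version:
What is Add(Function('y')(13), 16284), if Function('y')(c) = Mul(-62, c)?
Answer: 15478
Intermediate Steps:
Add(Function('y')(13), 16284) = Add(Mul(-62, 13), 16284) = Add(-806, 16284) = 15478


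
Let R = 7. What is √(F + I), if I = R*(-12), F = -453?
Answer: I*√537 ≈ 23.173*I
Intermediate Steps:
I = -84 (I = 7*(-12) = -84)
√(F + I) = √(-453 - 84) = √(-537) = I*√537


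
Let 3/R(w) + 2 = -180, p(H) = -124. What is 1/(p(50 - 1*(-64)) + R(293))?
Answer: -182/22571 ≈ -0.0080635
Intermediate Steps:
R(w) = -3/182 (R(w) = 3/(-2 - 180) = 3/(-182) = 3*(-1/182) = -3/182)
1/(p(50 - 1*(-64)) + R(293)) = 1/(-124 - 3/182) = 1/(-22571/182) = -182/22571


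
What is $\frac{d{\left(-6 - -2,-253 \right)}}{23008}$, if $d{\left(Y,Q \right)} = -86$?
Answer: $- \frac{43}{11504} \approx -0.0037378$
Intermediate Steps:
$\frac{d{\left(-6 - -2,-253 \right)}}{23008} = - \frac{86}{23008} = \left(-86\right) \frac{1}{23008} = - \frac{43}{11504}$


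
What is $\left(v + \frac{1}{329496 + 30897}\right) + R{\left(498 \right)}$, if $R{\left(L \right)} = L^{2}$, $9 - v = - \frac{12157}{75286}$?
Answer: $\frac{6729228859193161}{27132547398} \approx 2.4801 \cdot 10^{5}$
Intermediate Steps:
$v = \frac{689731}{75286}$ ($v = 9 - - \frac{12157}{75286} = 9 + \frac{12157}{75286} = \frac{689731}{75286} \approx 9.1615$)
$\left(v + \frac{1}{329496 + 30897}\right) + R{\left(498 \right)} = \left(\frac{689731}{75286} + \frac{1}{329496 + 30897}\right) + 498^{2} = \left(\frac{689731}{75286} + \frac{1}{360393}\right) + 248004 = \frac{248574299569}{27132547398} + 248004 = \frac{6729228859193161}{27132547398}$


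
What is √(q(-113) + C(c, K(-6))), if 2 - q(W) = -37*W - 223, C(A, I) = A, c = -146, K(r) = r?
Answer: I*√4102 ≈ 64.047*I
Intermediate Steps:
q(W) = 225 + 37*W (q(W) = 2 - (-37*W - 223) = 2 - (-223 - 37*W) = 2 + (223 + 37*W) = 225 + 37*W)
√(q(-113) + C(c, K(-6))) = √((225 + 37*(-113)) - 146) = √((225 - 4181) - 146) = √(-3956 - 146) = √(-4102) = I*√4102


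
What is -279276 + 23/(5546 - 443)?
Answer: -1425145405/5103 ≈ -2.7928e+5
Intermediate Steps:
-279276 + 23/(5546 - 443) = -279276 + 23/5103 = -1425145405/5103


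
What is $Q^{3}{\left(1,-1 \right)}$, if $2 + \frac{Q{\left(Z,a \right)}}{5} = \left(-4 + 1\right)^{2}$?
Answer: $42875$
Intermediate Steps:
$Q{\left(Z,a \right)} = 35$ ($Q{\left(Z,a \right)} = -10 + 5 \left(-4 + 1\right)^{2} = -10 + 5 \left(-3\right)^{2} = -10 + 5 \cdot 9 = -10 + 45 = 35$)
$Q^{3}{\left(1,-1 \right)} = 35^{3} = 42875$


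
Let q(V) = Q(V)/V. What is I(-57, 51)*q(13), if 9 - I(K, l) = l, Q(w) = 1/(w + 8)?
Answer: -2/13 ≈ -0.15385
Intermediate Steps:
Q(w) = 1/(8 + w)
I(K, l) = 9 - l
q(V) = 1/(V*(8 + V)) (q(V) = 1/((8 + V)*V) = 1/(V*(8 + V)))
I(-57, 51)*q(13) = (9 - 1*51)*(1/(13*(8 + 13))) = (9 - 51)*((1/13)/21) = -42/(13*21) = -42*1/273 = -2/13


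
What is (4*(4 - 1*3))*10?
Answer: 40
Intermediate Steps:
(4*(4 - 1*3))*10 = (4*(4 - 3))*10 = (4*1)*10 = 4*10 = 40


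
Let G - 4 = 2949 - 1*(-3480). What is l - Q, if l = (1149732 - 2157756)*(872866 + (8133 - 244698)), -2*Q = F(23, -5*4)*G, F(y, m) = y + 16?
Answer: -1282813107561/2 ≈ -6.4141e+11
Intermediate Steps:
G = 6433 (G = 4 + (2949 - 1*(-3480)) = 4 + (2949 + 3480) = 4 + 6429 = 6433)
F(y, m) = 16 + y
Q = -250887/2 (Q = -(16 + 23)*6433/2 = -39*6433/2 = -½*250887 = -250887/2 ≈ -1.2544e+5)
l = -641406679224 (l = -1008024*(872866 - 236565) = -1008024*636301 = -641406679224)
l - Q = -641406679224 - 1*(-250887/2) = -641406679224 + 250887/2 = -1282813107561/2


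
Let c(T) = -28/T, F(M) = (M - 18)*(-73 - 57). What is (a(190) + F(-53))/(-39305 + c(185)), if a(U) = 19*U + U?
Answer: -2410550/7271453 ≈ -0.33151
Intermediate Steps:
F(M) = 2340 - 130*M (F(M) = (-18 + M)*(-130) = 2340 - 130*M)
a(U) = 20*U
(a(190) + F(-53))/(-39305 + c(185)) = (20*190 + (2340 - 130*(-53)))/(-39305 - 28/185) = (3800 + (2340 + 6890))/(-39305 - 28*1/185) = (3800 + 9230)/(-39305 - 28/185) = 13030/(-7271453/185) = 13030*(-185/7271453) = -2410550/7271453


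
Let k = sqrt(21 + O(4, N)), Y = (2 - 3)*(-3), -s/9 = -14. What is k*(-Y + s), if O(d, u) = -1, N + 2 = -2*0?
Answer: 246*sqrt(5) ≈ 550.07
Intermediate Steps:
N = -2 (N = -2 - 2*0 = -2 + 0 = -2)
s = 126 (s = -9*(-14) = 126)
Y = 3 (Y = -1*(-3) = 3)
k = 2*sqrt(5) (k = sqrt(21 - 1) = sqrt(20) = 2*sqrt(5) ≈ 4.4721)
k*(-Y + s) = (2*sqrt(5))*(-1*3 + 126) = (2*sqrt(5))*(-3 + 126) = (2*sqrt(5))*123 = 246*sqrt(5)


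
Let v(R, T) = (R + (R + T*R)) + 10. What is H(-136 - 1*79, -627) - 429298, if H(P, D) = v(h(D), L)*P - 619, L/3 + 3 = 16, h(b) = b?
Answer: 5094938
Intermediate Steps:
L = 39 (L = -9 + 3*16 = -9 + 48 = 39)
v(R, T) = 10 + 2*R + R*T (v(R, T) = (R + (R + R*T)) + 10 = (2*R + R*T) + 10 = 10 + 2*R + R*T)
H(P, D) = -619 + P*(10 + 41*D) (H(P, D) = (10 + 2*D + D*39)*P - 619 = (10 + 2*D + 39*D)*P - 619 = (10 + 41*D)*P - 619 = P*(10 + 41*D) - 619 = -619 + P*(10 + 41*D))
H(-136 - 1*79, -627) - 429298 = (-619 + (-136 - 1*79)*(10 + 41*(-627))) - 429298 = (-619 + (-136 - 79)*(10 - 25707)) - 429298 = (-619 - 215*(-25697)) - 429298 = (-619 + 5524855) - 429298 = 5524236 - 429298 = 5094938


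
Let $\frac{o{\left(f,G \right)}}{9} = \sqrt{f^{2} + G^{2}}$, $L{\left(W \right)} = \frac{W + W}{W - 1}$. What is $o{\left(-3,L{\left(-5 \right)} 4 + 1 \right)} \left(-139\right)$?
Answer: $- 417 \sqrt{610} \approx -10299.0$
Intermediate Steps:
$L{\left(W \right)} = \frac{2 W}{-1 + W}$
$o{\left(f,G \right)} = 9 \sqrt{G^{2} + f^{2}}$ ($o{\left(f,G \right)} = 9 \sqrt{f^{2} + G^{2}} = 9 \sqrt{G^{2} + f^{2}}$)
$o{\left(-3,L{\left(-5 \right)} 4 + 1 \right)} \left(-139\right) = 9 \sqrt{\left(2 \left(-5\right) \frac{1}{-1 - 5} \cdot 4 + 1\right)^{2} + \left(-3\right)^{2}} \left(-139\right) = 9 \sqrt{\left(2 \left(-5\right) \frac{1}{-6} \cdot 4 + 1\right)^{2} + 9} \left(-139\right) = 9 \sqrt{\left(2 \left(-5\right) \left(- \frac{1}{6}\right) 4 + 1\right)^{2} + 9} \left(-139\right) = 9 \sqrt{\left(\frac{5}{3} \cdot 4 + 1\right)^{2} + 9} \left(-139\right) = 9 \sqrt{\left(\frac{20}{3} + 1\right)^{2} + 9} \left(-139\right) = 9 \sqrt{\left(\frac{23}{3}\right)^{2} + 9} \left(-139\right) = 9 \sqrt{\frac{529}{9} + 9} \left(-139\right) = 9 \sqrt{\frac{610}{9}} \left(-139\right) = 9 \frac{\sqrt{610}}{3} \left(-139\right) = 3 \sqrt{610} \left(-139\right) = - 417 \sqrt{610}$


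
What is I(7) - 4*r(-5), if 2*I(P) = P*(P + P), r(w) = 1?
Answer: 45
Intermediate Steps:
I(P) = P**2 (I(P) = (P*(P + P))/2 = (P*(2*P))/2 = (2*P**2)/2 = P**2)
I(7) - 4*r(-5) = 7**2 - 4*1 = 49 - 4 = 45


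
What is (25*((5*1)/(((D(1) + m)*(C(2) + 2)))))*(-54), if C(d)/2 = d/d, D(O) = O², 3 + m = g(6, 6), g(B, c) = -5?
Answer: 3375/14 ≈ 241.07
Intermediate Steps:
m = -8 (m = -3 - 5 = -8)
C(d) = 2 (C(d) = 2*(d/d) = 2*1 = 2)
(25*((5*1)/(((D(1) + m)*(C(2) + 2)))))*(-54) = (25*((5*1)/(((1² - 8)*(2 + 2)))))*(-54) = (25*(5/(((1 - 8)*4))))*(-54) = (25*(5/((-7*4))))*(-54) = (25*(5/(-28)))*(-54) = (25*(5*(-1/28)))*(-54) = (25*(-5/28))*(-54) = -125/28*(-54) = 3375/14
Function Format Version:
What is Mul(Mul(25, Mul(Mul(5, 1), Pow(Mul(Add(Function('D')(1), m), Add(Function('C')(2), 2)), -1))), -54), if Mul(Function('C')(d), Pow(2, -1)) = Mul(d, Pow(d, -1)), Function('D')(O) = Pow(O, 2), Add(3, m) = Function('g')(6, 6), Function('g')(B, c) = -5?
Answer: Rational(3375, 14) ≈ 241.07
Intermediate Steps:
m = -8 (m = Add(-3, -5) = -8)
Function('C')(d) = 2 (Function('C')(d) = Mul(2, Mul(d, Pow(d, -1))) = Mul(2, 1) = 2)
Mul(Mul(25, Mul(Mul(5, 1), Pow(Mul(Add(Function('D')(1), m), Add(Function('C')(2), 2)), -1))), -54) = Mul(Mul(25, Mul(Mul(5, 1), Pow(Mul(Add(Pow(1, 2), -8), Add(2, 2)), -1))), -54) = Mul(Mul(25, Mul(5, Pow(Mul(Add(1, -8), 4), -1))), -54) = Mul(Mul(25, Mul(5, Pow(Mul(-7, 4), -1))), -54) = Mul(Mul(25, Mul(5, Pow(-28, -1))), -54) = Mul(Mul(25, Mul(5, Rational(-1, 28))), -54) = Mul(Mul(25, Rational(-5, 28)), -54) = Mul(Rational(-125, 28), -54) = Rational(3375, 14)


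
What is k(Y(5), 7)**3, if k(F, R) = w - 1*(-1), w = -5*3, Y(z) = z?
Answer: -2744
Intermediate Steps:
w = -15
k(F, R) = -14 (k(F, R) = -15 - 1*(-1) = -15 + 1 = -14)
k(Y(5), 7)**3 = (-14)**3 = -2744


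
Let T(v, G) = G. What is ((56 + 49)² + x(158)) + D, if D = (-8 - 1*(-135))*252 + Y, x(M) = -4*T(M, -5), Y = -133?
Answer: 42916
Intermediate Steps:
x(M) = 20 (x(M) = -4*(-5) = 20)
D = 31871 (D = (-8 - 1*(-135))*252 - 133 = (-8 + 135)*252 - 133 = 127*252 - 133 = 32004 - 133 = 31871)
((56 + 49)² + x(158)) + D = ((56 + 49)² + 20) + 31871 = (105² + 20) + 31871 = (11025 + 20) + 31871 = 11045 + 31871 = 42916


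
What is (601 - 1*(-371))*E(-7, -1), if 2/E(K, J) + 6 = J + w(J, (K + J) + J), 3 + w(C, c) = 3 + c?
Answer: -243/2 ≈ -121.50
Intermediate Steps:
w(C, c) = c (w(C, c) = -3 + (3 + c) = c)
E(K, J) = 2/(-6 + K + 3*J) (E(K, J) = 2/(-6 + (J + ((K + J) + J))) = 2/(-6 + (J + ((J + K) + J))) = 2/(-6 + (J + (K + 2*J))) = 2/(-6 + (K + 3*J)) = 2/(-6 + K + 3*J))
(601 - 1*(-371))*E(-7, -1) = (601 - 1*(-371))*(2/(-6 - 7 + 3*(-1))) = (601 + 371)*(2/(-6 - 7 - 3)) = 972*(2/(-16)) = 972*(2*(-1/16)) = 972*(-1/8) = -243/2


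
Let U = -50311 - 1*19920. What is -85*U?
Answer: 5969635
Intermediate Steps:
U = -70231 (U = -50311 - 19920 = -70231)
-85*U = -85*(-70231) = 5969635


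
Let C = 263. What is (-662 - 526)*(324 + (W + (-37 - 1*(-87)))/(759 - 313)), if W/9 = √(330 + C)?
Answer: -85865076/223 - 5346*√593/223 ≈ -3.8563e+5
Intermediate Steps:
W = 9*√593 (W = 9*√(330 + 263) = 9*√593 ≈ 219.16)
(-662 - 526)*(324 + (W + (-37 - 1*(-87)))/(759 - 313)) = (-662 - 526)*(324 + (9*√593 + (-37 - 1*(-87)))/(759 - 313)) = -1188*(324 + (9*√593 + (-37 + 87))/446) = -1188*(324 + (9*√593 + 50)*(1/446)) = -1188*(324 + (50 + 9*√593)*(1/446)) = -1188*(324 + (25/223 + 9*√593/446)) = -1188*(72277/223 + 9*√593/446) = -85865076/223 - 5346*√593/223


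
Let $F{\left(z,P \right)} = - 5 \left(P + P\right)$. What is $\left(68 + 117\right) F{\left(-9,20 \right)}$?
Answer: $-37000$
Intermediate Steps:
$F{\left(z,P \right)} = - 10 P$ ($F{\left(z,P \right)} = - 5 \cdot 2 P = - 10 P$)
$\left(68 + 117\right) F{\left(-9,20 \right)} = \left(68 + 117\right) \left(\left(-10\right) 20\right) = 185 \left(-200\right) = -37000$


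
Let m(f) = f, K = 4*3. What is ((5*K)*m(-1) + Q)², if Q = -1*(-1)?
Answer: 3481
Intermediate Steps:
K = 12
Q = 1
((5*K)*m(-1) + Q)² = ((5*12)*(-1) + 1)² = (60*(-1) + 1)² = (-60 + 1)² = (-59)² = 3481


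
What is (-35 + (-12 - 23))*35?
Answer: -2450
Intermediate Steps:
(-35 + (-12 - 23))*35 = (-35 - 35)*35 = -70*35 = -2450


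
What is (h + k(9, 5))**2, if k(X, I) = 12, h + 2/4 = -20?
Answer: 289/4 ≈ 72.250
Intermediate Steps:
h = -41/2 (h = -1/2 - 20 = -41/2 ≈ -20.500)
(h + k(9, 5))**2 = (-41/2 + 12)**2 = (-17/2)**2 = 289/4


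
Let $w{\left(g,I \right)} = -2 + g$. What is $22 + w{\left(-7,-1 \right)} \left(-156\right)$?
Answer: $1426$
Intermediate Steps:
$22 + w{\left(-7,-1 \right)} \left(-156\right) = 22 + \left(-2 - 7\right) \left(-156\right) = 22 - -1404 = 22 + 1404 = 1426$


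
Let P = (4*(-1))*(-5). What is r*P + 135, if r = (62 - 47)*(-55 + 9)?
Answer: -13665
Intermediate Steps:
r = -690 (r = 15*(-46) = -690)
P = 20 (P = -4*(-5) = 20)
r*P + 135 = -690*20 + 135 = -13800 + 135 = -13665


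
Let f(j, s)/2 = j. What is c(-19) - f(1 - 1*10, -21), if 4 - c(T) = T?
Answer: 41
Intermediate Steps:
f(j, s) = 2*j
c(T) = 4 - T
c(-19) - f(1 - 1*10, -21) = (4 - 1*(-19)) - 2*(1 - 1*10) = (4 + 19) - 2*(1 - 10) = 23 - 2*(-9) = 23 - 1*(-18) = 23 + 18 = 41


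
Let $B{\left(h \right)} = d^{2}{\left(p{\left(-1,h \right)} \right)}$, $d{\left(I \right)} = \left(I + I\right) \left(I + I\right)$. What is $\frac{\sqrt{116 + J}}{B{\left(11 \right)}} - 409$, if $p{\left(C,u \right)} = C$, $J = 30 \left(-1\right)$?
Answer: $-409 + \frac{\sqrt{86}}{16} \approx -408.42$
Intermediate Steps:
$J = -30$
$d{\left(I \right)} = 4 I^{2}$ ($d{\left(I \right)} = 2 I 2 I = 4 I^{2}$)
$B{\left(h \right)} = 16$ ($B{\left(h \right)} = \left(4 \left(-1\right)^{2}\right)^{2} = \left(4 \cdot 1\right)^{2} = 4^{2} = 16$)
$\frac{\sqrt{116 + J}}{B{\left(11 \right)}} - 409 = \frac{\sqrt{116 - 30}}{16} - 409 = \sqrt{86} \cdot \frac{1}{16} - 409 = \frac{\sqrt{86}}{16} - 409 = -409 + \frac{\sqrt{86}}{16}$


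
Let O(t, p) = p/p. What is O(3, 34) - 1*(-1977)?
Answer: 1978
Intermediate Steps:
O(t, p) = 1
O(3, 34) - 1*(-1977) = 1 - 1*(-1977) = 1 + 1977 = 1978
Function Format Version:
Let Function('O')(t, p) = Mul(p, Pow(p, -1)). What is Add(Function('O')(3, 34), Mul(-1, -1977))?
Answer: 1978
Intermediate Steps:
Function('O')(t, p) = 1
Add(Function('O')(3, 34), Mul(-1, -1977)) = Add(1, Mul(-1, -1977)) = Add(1, 1977) = 1978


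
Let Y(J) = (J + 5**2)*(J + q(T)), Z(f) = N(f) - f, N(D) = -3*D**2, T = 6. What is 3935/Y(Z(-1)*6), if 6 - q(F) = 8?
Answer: -3935/182 ≈ -21.621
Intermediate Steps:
q(F) = -2 (q(F) = 6 - 1*8 = 6 - 8 = -2)
Z(f) = -f - 3*f**2 (Z(f) = -3*f**2 - f = -f - 3*f**2)
Y(J) = (-2 + J)*(25 + J) (Y(J) = (J + 5**2)*(J - 2) = (J + 25)*(-2 + J) = (25 + J)*(-2 + J) = (-2 + J)*(25 + J))
3935/Y(Z(-1)*6) = 3935/(-50 + (-(-1 - 3*(-1))*6)**2 + 23*(-(-1 - 3*(-1))*6)) = 3935/(-50 + (-(-1 + 3)*6)**2 + 23*(-(-1 + 3)*6)) = 3935/(-50 + (-1*2*6)**2 + 23*(-1*2*6)) = 3935/(-50 + (-2*6)**2 + 23*(-2*6)) = 3935/(-50 + (-12)**2 + 23*(-12)) = 3935/(-50 + 144 - 276) = 3935/(-182) = 3935*(-1/182) = -3935/182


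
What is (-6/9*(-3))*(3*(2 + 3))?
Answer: 30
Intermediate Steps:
(-6/9*(-3))*(3*(2 + 3)) = (-6*1/9*(-3))*(3*5) = -2/3*(-3)*15 = 2*15 = 30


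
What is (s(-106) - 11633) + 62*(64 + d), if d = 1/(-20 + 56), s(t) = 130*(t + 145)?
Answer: -46679/18 ≈ -2593.3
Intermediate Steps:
s(t) = 18850 + 130*t (s(t) = 130*(145 + t) = 18850 + 130*t)
d = 1/36 ≈ 0.027778
(s(-106) - 11633) + 62*(64 + d) = ((18850 + 130*(-106)) - 11633) + 62*(64 + 1/36) = ((18850 - 13780) - 11633) + 62*(2305/36) = (5070 - 11633) + 71455/18 = -6563 + 71455/18 = -46679/18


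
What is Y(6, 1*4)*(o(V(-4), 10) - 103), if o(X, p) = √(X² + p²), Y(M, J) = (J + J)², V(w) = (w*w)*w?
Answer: -6592 + 128*√1049 ≈ -2446.3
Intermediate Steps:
V(w) = w³ (V(w) = w²*w = w³)
Y(M, J) = 4*J² (Y(M, J) = (2*J)² = 4*J²)
Y(6, 1*4)*(o(V(-4), 10) - 103) = (4*(1*4)²)*(√(((-4)³)² + 10²) - 103) = (4*4²)*(√((-64)² + 100) - 103) = (4*16)*(√(4096 + 100) - 103) = 64*(√4196 - 103) = 64*(2*√1049 - 103) = 64*(-103 + 2*√1049) = -6592 + 128*√1049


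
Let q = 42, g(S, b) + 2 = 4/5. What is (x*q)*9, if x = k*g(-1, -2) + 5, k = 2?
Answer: 4914/5 ≈ 982.80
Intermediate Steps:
g(S, b) = -6/5 (g(S, b) = -2 + 4/5 = -6/5)
x = 13/5 (x = 2*(-6/5) + 5 = -12/5 + 5 = 13/5 ≈ 2.6000)
(x*q)*9 = ((13/5)*42)*9 = (546/5)*9 = 4914/5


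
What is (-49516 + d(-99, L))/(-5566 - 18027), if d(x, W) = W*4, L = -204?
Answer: 50332/23593 ≈ 2.1333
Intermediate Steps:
d(x, W) = 4*W
(-49516 + d(-99, L))/(-5566 - 18027) = (-49516 + 4*(-204))/(-5566 - 18027) = (-49516 - 816)/(-23593) = -50332*(-1/23593) = 50332/23593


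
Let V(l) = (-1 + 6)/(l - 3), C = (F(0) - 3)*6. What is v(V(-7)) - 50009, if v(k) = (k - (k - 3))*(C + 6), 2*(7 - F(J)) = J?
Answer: -49919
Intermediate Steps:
F(J) = 7 - J/2
C = 24 (C = ((7 - 1/2*0) - 3)*6 = ((7 + 0) - 3)*6 = (7 - 3)*6 = 4*6 = 24)
V(l) = 5/(-3 + l)
v(k) = 90 (v(k) = (k - (k - 3))*(24 + 6) = (k - (-3 + k))*30 = (k + (3 - k))*30 = 3*30 = 90)
v(V(-7)) - 50009 = 90 - 50009 = -49919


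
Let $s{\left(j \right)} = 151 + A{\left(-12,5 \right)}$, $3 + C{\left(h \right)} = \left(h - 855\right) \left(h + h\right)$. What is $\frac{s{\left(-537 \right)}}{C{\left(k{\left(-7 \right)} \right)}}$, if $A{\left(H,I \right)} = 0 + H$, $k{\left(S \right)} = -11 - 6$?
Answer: $\frac{139}{29645} \approx 0.0046888$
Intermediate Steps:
$k{\left(S \right)} = -17$ ($k{\left(S \right)} = -11 - 6 = -17$)
$C{\left(h \right)} = -3 + 2 h \left(-855 + h\right)$ ($C{\left(h \right)} = -3 + \left(h - 855\right) \left(h + h\right) = -3 + \left(-855 + h\right) 2 h = -3 + 2 h \left(-855 + h\right)$)
$A{\left(H,I \right)} = H$
$s{\left(j \right)} = 139$ ($s{\left(j \right)} = 151 - 12 = 139$)
$\frac{s{\left(-537 \right)}}{C{\left(k{\left(-7 \right)} \right)}} = \frac{139}{-3 - -29070 + 2 \left(-17\right)^{2}} = \frac{139}{-3 + 29070 + 2 \cdot 289} = \frac{139}{-3 + 29070 + 578} = \frac{139}{29645}$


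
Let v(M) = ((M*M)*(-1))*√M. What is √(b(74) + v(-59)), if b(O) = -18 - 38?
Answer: √(-56 - 3481*I*√59) ≈ 115.5 - 115.75*I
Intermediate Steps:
b(O) = -56
v(M) = -M^(5/2) (v(M) = (M²*(-1))*√M = (-M²)*√M = -M^(5/2))
√(b(74) + v(-59)) = √(-56 - (-59)^(5/2)) = √(-56 - 3481*I*√59)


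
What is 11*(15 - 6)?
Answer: 99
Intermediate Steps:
11*(15 - 6) = 11*9 = 99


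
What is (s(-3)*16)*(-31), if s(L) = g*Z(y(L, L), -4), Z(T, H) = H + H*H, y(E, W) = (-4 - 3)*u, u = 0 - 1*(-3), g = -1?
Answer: 5952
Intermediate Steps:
u = 3 (u = 0 + 3 = 3)
y(E, W) = -21 (y(E, W) = (-4 - 3)*3 = -7*3 = -21)
Z(T, H) = H + H²
s(L) = -12 (s(L) = -(-4)*(1 - 4) = -(-4)*(-3) = -1*12 = -12)
(s(-3)*16)*(-31) = -12*16*(-31) = -192*(-31) = 5952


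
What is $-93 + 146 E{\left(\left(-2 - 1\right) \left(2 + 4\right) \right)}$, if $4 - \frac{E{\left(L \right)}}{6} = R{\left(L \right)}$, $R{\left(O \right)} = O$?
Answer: $19179$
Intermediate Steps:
$E{\left(L \right)} = 24 - 6 L$
$-93 + 146 E{\left(\left(-2 - 1\right) \left(2 + 4\right) \right)} = -93 + 146 \left(24 - 6 \left(-2 - 1\right) \left(2 + 4\right)\right) = -93 + 146 \left(24 - 6 \left(\left(-3\right) 6\right)\right) = -93 + 146 \left(24 - -108\right) = -93 + 146 \left(24 + 108\right) = -93 + 146 \cdot 132 = -93 + 19272 = 19179$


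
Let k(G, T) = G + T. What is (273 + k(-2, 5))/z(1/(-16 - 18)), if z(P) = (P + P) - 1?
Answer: -782/3 ≈ -260.67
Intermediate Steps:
z(P) = -1 + 2*P (z(P) = 2*P - 1 = -1 + 2*P)
(273 + k(-2, 5))/z(1/(-16 - 18)) = (273 + (-2 + 5))/(-1 + 2/(-16 - 18)) = (273 + 3)/(-1 + 2/(-34)) = 276/(-1 + 2*(-1/34)) = 276/(-1 - 1/17) = 276/(-18/17) = 276*(-17/18) = -782/3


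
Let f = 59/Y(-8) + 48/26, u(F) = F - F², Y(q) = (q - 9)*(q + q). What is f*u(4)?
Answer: -21885/884 ≈ -24.757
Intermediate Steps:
Y(q) = 2*q*(-9 + q) (Y(q) = (-9 + q)*(2*q) = 2*q*(-9 + q))
f = 7295/3536 (f = 59/((2*(-8)*(-9 - 8))) + 48/26 = 59/((2*(-8)*(-17))) + 48*(1/26) = 59/272 + 24/13 = 7295/3536 ≈ 2.0631)
f*u(4) = 7295*(4*(1 - 1*4))/3536 = 7295*(4*(1 - 4))/3536 = 7295*(4*(-3))/3536 = (7295/3536)*(-12) = -21885/884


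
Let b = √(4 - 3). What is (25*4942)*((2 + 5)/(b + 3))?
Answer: 432425/2 ≈ 2.1621e+5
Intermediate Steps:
b = 1 (b = √1 = 1)
(25*4942)*((2 + 5)/(b + 3)) = (25*4942)*((2 + 5)/(1 + 3)) = 123550*(7/4) = 432425/2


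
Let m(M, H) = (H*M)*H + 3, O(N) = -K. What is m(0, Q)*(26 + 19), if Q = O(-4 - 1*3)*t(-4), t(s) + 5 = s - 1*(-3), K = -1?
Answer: 135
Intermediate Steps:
t(s) = -2 + s (t(s) = -5 + (s - 1*(-3)) = -5 + (s + 3) = -5 + (3 + s) = -2 + s)
O(N) = 1 (O(N) = -1*(-1) = 1)
Q = -6 (Q = 1*(-2 - 4) = 1*(-6) = -6)
m(M, H) = 3 + M*H² (m(M, H) = M*H² + 3 = 3 + M*H²)
m(0, Q)*(26 + 19) = (3 + 0*(-6)²)*(26 + 19) = (3 + 0*36)*45 = (3 + 0)*45 = 3*45 = 135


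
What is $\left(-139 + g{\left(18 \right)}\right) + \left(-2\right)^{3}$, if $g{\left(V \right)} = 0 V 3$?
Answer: $-147$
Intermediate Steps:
$g{\left(V \right)} = 0$ ($g{\left(V \right)} = 0 \cdot 3 = 0$)
$\left(-139 + g{\left(18 \right)}\right) + \left(-2\right)^{3} = \left(-139 + 0\right) + \left(-2\right)^{3} = -139 - 8 = -147$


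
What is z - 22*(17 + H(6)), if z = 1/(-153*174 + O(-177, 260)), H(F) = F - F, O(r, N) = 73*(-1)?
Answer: -9983931/26695 ≈ -374.00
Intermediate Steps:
O(r, N) = -73
H(F) = 0
z = -1/26695 (z = 1/(-153*174 - 73) = 1/(-26622 - 73) = 1/(-26695) = -1/26695 ≈ -3.7460e-5)
z - 22*(17 + H(6)) = -1/26695 - 22*(17 + 0) = -1/26695 - 22*17 = -1/26695 - 374 = -9983931/26695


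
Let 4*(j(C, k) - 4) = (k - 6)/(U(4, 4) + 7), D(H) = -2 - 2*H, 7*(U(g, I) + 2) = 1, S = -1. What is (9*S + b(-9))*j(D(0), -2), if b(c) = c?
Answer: -65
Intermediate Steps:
U(g, I) = -13/7 (U(g, I) = -2 + (1/7)*1 = -2 + 1/7 = -13/7)
j(C, k) = 89/24 + 7*k/144 (j(C, k) = 4 + ((k - 6)/(-13/7 + 7))/4 = 4 + ((-6 + k)/(36/7))/4 = 4 + ((-6 + k)*(7/36))/4 = 4 + (-7/6 + 7*k/36)/4 = 4 + (-7/24 + 7*k/144) = 89/24 + 7*k/144)
(9*S + b(-9))*j(D(0), -2) = (9*(-1) - 9)*(89/24 + (7/144)*(-2)) = (-9 - 9)*(89/24 - 7/72) = -18*65/18 = -65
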